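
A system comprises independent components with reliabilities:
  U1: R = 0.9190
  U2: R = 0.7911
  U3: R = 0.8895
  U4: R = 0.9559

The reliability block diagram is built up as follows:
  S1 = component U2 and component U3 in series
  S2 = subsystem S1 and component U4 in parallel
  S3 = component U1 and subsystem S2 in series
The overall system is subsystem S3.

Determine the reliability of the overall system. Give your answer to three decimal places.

0.907

Series (U2 and U3): 0.79110 × 0.88950 = 0.70368
Parallel ([0.70368] and U4): 1 − (1 − 0.70368)(1 − 0.95590) = 0.98693
Series (U1 and [0.98693]): 0.91900 × 0.98693 = 0.907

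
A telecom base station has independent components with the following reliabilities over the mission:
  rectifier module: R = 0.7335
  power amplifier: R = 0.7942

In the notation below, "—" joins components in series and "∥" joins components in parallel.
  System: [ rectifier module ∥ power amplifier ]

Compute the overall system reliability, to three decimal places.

0.945

Parallel (rectifier module and power amplifier): 1 − (1 − 0.73350)(1 − 0.79420) = 0.945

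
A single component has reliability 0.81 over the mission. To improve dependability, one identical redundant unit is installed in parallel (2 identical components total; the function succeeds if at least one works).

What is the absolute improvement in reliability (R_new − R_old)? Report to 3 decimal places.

0.154

R_before = 0.81
R_after = 1 − (1 − 0.81)^2 = 0.964
ΔR = 0.964 − 0.81 = 0.154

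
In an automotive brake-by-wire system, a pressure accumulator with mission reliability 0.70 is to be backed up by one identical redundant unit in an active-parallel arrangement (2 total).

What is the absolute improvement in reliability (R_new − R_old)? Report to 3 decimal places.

0.210

R_before = 0.70
R_after = 1 − (1 − 0.70)^2 = 0.910
ΔR = 0.910 − 0.70 = 0.210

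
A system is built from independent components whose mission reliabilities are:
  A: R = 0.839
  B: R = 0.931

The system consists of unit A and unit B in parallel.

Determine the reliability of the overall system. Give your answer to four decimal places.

0.9889

Parallel (A and B): 1 − (1 − 0.839000)(1 − 0.931000) = 0.9889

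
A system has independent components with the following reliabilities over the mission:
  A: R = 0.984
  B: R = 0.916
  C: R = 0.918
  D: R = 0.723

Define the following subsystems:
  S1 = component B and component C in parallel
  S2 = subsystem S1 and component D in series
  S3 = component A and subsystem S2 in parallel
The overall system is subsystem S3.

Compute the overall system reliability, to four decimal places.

0.9955

Parallel (B and C): 1 − (1 − 0.916000)(1 − 0.918000) = 0.993112
Series ([0.993112] and D): 0.993112 × 0.723000 = 0.718020
Parallel (A and [0.718020]): 1 − (1 − 0.984000)(1 − 0.718020) = 0.9955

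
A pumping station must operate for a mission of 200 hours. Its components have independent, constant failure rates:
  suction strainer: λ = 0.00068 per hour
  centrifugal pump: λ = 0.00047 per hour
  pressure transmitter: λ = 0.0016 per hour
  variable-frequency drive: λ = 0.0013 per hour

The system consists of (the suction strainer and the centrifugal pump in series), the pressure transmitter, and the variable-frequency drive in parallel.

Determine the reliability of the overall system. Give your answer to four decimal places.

0.9871

R(suction strainer) = exp(−0.00068 × 200) = 0.872843
R(centrifugal pump) = exp(−0.00047 × 200) = 0.910283
R(pressure transmitter) = exp(−0.0016 × 200) = 0.726149
R(variable-frequency drive) = exp(−0.0013 × 200) = 0.771052
Series (suction strainer and centrifugal pump): 0.872843 × 0.910283 = 0.794534
Parallel ([0.794534], pressure transmitter, and variable-frequency drive): 1 − (1 − 0.794534)(1 − 0.726149)(1 − 0.771052) = 0.9871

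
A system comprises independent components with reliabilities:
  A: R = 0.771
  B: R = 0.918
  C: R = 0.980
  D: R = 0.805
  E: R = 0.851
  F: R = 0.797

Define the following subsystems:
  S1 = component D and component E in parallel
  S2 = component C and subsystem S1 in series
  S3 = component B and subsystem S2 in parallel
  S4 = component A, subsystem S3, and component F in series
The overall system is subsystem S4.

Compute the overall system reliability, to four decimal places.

Parallel (D and E): 1 − (1 − 0.805000)(1 − 0.851000) = 0.970945
Series (C and [0.970945]): 0.980000 × 0.970945 = 0.951526
Parallel (B and [0.951526]): 1 − (1 − 0.918000)(1 − 0.951526) = 0.996025
Series (A, [0.996025], and F): 0.771000 × 0.996025 × 0.797000 = 0.6120

0.6120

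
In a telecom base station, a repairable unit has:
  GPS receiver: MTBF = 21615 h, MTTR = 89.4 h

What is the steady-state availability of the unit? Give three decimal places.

A(GPS receiver) = MTBF/(MTBF+MTTR) = 21615/(21615+89.4) = 0.996

0.996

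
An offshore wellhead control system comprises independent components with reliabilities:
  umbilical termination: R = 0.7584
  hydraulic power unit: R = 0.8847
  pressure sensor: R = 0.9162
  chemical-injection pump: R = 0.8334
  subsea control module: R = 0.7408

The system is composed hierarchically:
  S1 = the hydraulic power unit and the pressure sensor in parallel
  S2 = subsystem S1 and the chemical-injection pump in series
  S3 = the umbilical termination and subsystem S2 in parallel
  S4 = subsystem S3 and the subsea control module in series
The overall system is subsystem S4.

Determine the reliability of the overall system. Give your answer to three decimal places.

0.710

Parallel (hydraulic power unit and pressure sensor): 1 − (1 − 0.88470)(1 − 0.91620) = 0.99034
Series ([0.99034] and chemical-injection pump): 0.99034 × 0.83340 = 0.82535
Parallel (umbilical termination and [0.82535]): 1 − (1 − 0.75840)(1 − 0.82535) = 0.95780
Series ([0.95780] and subsea control module): 0.95780 × 0.74080 = 0.710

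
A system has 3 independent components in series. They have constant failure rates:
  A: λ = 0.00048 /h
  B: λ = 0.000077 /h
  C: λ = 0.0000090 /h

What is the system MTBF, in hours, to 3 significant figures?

1770

Series of exponential components: λ_sys = Σ λ_i
λ_sys = 0.00048 + 0.000077 + 0.0000090 = 5.6600e-04 /h
MTBF = 1 / λ_sys = 1770 h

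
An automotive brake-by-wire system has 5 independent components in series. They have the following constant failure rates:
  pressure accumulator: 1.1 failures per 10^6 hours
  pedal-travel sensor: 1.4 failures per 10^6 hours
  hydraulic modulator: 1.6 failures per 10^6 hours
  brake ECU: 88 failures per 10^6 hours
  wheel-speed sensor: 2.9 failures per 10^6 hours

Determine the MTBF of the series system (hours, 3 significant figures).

10500

Series of exponential components: λ_sys = Σ λ_i
λ_sys = 0.0000011 + 0.0000014 + 0.0000016 + 0.000088 + 0.0000029 = 9.5000e-05 /h
MTBF = 1 / λ_sys = 10500 h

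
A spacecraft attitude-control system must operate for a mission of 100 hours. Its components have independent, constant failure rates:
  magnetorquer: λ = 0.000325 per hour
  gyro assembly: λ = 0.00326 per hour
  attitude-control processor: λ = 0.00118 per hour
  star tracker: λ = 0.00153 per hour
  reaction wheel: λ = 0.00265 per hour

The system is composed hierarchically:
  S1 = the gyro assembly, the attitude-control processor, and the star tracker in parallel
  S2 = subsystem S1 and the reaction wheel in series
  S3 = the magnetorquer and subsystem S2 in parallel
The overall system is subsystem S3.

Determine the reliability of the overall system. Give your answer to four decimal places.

0.9924

R(magnetorquer) = exp(−0.000325 × 100) = 0.968022
R(gyro assembly) = exp(−0.00326 × 100) = 0.721805
R(attitude-control processor) = exp(−0.00118 × 100) = 0.888696
R(star tracker) = exp(−0.00153 × 100) = 0.858130
R(reaction wheel) = exp(−0.00265 × 100) = 0.767206
Parallel (gyro assembly, attitude-control processor, and star tracker): 1 − (1 − 0.721805)(1 − 0.888696)(1 − 0.858130) = 0.995607
Series ([0.995607] and reaction wheel): 0.995607 × 0.767206 = 0.763836
Parallel (magnetorquer and [0.763836]): 1 − (1 − 0.968022)(1 − 0.763836) = 0.9924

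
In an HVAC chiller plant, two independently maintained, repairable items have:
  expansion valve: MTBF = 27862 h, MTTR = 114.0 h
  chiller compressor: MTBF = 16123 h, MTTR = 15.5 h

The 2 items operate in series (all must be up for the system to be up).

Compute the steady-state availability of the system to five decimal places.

0.99497

A(expansion valve) = MTBF/(MTBF+MTTR) = 27862/(27862+114.0) = 0.995925
A(chiller compressor) = MTBF/(MTBF+MTTR) = 16123/(16123+15.5) = 0.999040
Series availability: 0.995925 × 0.999040 = 0.99497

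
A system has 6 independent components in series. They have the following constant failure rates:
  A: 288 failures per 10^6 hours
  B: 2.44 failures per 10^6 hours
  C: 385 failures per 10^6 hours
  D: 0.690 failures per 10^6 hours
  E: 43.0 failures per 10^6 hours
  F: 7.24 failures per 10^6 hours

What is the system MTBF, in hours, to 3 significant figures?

1380

Series of exponential components: λ_sys = Σ λ_i
λ_sys = 0.000288 + 0.00000244 + 0.000385 + 0.000000690 + 0.0000430 + 0.00000724 = 7.2637e-04 /h
MTBF = 1 / λ_sys = 1380 h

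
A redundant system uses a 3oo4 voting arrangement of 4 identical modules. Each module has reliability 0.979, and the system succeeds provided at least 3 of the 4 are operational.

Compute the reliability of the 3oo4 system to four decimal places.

R = Σ_{i=3}^{4} C(4,i) p^i (1−p)^{4−i} with p = 0.979
C(4,3)·0.979^3·0.021^1 = 0.078818
C(4,4)·0.979^4·0.021^0 = 0.918609
Sum = 0.9974

0.9974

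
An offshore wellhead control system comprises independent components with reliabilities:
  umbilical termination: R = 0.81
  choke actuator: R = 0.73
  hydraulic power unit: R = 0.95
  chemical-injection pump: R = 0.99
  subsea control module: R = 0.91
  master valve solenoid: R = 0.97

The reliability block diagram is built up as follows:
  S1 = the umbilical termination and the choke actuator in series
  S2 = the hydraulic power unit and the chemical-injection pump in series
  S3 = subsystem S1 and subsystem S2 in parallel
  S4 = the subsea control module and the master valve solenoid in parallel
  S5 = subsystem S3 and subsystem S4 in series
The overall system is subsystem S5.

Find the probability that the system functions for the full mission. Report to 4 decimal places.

0.9730

Series (umbilical termination and choke actuator): 0.810000 × 0.730000 = 0.591300
Series (hydraulic power unit and chemical-injection pump): 0.950000 × 0.990000 = 0.940500
Parallel ([0.591300] and [0.940500]): 1 − (1 − 0.591300)(1 − 0.940500) = 0.975682
Parallel (subsea control module and master valve solenoid): 1 − (1 − 0.910000)(1 − 0.970000) = 0.997300
Series ([0.975682] and [0.997300]): 0.975682 × 0.997300 = 0.9730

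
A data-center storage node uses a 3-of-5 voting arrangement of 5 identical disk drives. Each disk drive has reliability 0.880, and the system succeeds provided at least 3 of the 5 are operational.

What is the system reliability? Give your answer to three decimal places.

R = Σ_{i=3}^{5} C(5,i) p^i (1−p)^{5−i} with p = 0.880
C(5,3)·0.880^3·0.120^2 = 0.09813
C(5,4)·0.880^4·0.120^1 = 0.35982
C(5,5)·0.880^5·0.120^0 = 0.52773
Sum = 0.986

0.986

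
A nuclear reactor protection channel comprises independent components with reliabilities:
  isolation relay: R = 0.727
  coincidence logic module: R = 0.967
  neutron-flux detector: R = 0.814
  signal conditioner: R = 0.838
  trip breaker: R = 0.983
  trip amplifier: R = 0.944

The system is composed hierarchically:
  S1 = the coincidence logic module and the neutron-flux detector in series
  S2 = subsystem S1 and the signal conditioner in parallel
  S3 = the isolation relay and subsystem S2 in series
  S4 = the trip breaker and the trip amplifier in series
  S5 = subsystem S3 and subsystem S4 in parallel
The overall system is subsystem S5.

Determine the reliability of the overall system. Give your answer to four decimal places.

0.9785

Series (coincidence logic module and neutron-flux detector): 0.967000 × 0.814000 = 0.787138
Parallel ([0.787138] and signal conditioner): 1 − (1 − 0.787138)(1 − 0.838000) = 0.965516
Series (isolation relay and [0.965516]): 0.727000 × 0.965516 = 0.701930
Series (trip breaker and trip amplifier): 0.983000 × 0.944000 = 0.927952
Parallel ([0.701930] and [0.927952]): 1 − (1 − 0.701930)(1 − 0.927952) = 0.9785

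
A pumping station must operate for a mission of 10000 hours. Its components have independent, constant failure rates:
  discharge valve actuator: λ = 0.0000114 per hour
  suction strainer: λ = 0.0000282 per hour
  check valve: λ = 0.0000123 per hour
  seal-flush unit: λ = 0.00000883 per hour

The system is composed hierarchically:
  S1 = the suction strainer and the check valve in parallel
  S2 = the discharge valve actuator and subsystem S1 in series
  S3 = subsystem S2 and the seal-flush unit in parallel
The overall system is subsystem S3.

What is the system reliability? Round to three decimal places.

0.989

R(discharge valve actuator) = exp(−0.0000114 × 10000) = 0.89226
R(suction strainer) = exp(−0.0000282 × 10000) = 0.75427
R(check valve) = exp(−0.0000123 × 10000) = 0.88426
R(seal-flush unit) = exp(−0.00000883 × 10000) = 0.91549
Parallel (suction strainer and check valve): 1 − (1 − 0.75427)(1 − 0.88426) = 0.97156
Series (discharge valve actuator and [0.97156]): 0.89226 × 0.97156 = 0.86688
Parallel ([0.86688] and seal-flush unit): 1 − (1 − 0.86688)(1 − 0.91549) = 0.989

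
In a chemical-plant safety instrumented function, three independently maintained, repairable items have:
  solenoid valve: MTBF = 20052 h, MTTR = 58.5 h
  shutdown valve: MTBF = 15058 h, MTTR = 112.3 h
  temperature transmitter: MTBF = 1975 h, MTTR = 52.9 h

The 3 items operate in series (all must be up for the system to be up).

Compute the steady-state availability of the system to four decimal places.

A(solenoid valve) = MTBF/(MTBF+MTTR) = 20052/(20052+58.5) = 0.997091
A(shutdown valve) = MTBF/(MTBF+MTTR) = 15058/(15058+112.3) = 0.992597
A(temperature transmitter) = MTBF/(MTBF+MTTR) = 1975/(1975+52.9) = 0.973914
Series availability: 0.997091 × 0.992597 × 0.973914 = 0.9639

0.9639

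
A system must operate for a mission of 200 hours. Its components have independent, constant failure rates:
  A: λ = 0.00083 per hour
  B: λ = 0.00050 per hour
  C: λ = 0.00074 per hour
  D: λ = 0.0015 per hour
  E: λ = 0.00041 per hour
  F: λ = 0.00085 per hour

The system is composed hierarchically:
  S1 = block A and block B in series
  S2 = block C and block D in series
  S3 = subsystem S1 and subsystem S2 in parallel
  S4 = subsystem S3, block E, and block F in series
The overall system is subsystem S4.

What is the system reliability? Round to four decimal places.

R(A) = exp(−0.00083 × 200) = 0.847046
R(B) = exp(−0.00050 × 200) = 0.904837
R(C) = exp(−0.00074 × 200) = 0.862431
R(D) = exp(−0.0015 × 200) = 0.740818
R(E) = exp(−0.00041 × 200) = 0.921272
R(F) = exp(−0.00085 × 200) = 0.843665
Series (A and B): 0.847046 × 0.904837 = 0.766439
Series (C and D): 0.862431 × 0.740818 = 0.638904
Parallel ([0.766439] and [0.638904]): 1 − (1 − 0.766439)(1 − 0.638904) = 0.915662
Series ([0.915662], E, and F): 0.915662 × 0.921272 × 0.843665 = 0.7117

0.7117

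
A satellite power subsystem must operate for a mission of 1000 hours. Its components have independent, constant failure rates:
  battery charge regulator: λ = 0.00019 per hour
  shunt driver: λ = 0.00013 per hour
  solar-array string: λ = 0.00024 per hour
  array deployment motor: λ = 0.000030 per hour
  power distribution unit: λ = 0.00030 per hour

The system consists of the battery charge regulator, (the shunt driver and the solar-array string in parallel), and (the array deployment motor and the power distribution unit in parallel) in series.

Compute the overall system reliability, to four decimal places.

R(battery charge regulator) = exp(−0.00019 × 1000) = 0.826959
R(shunt driver) = exp(−0.00013 × 1000) = 0.878095
R(solar-array string) = exp(−0.00024 × 1000) = 0.786628
R(array deployment motor) = exp(−0.000030 × 1000) = 0.970446
R(power distribution unit) = exp(−0.00030 × 1000) = 0.740818
Parallel (shunt driver and solar-array string): 1 − (1 − 0.878095)(1 − 0.786628) = 0.973989
Parallel (array deployment motor and power distribution unit): 1 − (1 − 0.970446)(1 − 0.740818) = 0.992340
Series (battery charge regulator, [0.973989], and [0.992340]): 0.826959 × 0.973989 × 0.992340 = 0.7993

0.7993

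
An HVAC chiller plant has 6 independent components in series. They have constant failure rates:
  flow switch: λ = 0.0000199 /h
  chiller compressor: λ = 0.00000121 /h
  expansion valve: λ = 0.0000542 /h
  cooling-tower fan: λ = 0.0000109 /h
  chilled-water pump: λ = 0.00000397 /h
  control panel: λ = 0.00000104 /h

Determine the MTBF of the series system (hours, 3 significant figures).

Series of exponential components: λ_sys = Σ λ_i
λ_sys = 0.0000199 + 0.00000121 + 0.0000542 + 0.0000109 + 0.00000397 + 0.00000104 = 9.1220e-05 /h
MTBF = 1 / λ_sys = 11000 h

11000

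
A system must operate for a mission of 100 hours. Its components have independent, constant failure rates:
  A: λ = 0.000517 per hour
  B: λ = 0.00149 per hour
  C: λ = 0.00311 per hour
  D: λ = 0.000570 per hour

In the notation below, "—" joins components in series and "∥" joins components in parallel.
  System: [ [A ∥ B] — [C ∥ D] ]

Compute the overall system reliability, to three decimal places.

0.978

R(A) = exp(−0.000517 × 100) = 0.94961
R(B) = exp(−0.00149 × 100) = 0.86157
R(C) = exp(−0.00311 × 100) = 0.73271
R(D) = exp(−0.000570 × 100) = 0.94459
Parallel (A and B): 1 − (1 − 0.94961)(1 − 0.86157) = 0.99302
Parallel (C and D): 1 − (1 − 0.73271)(1 − 0.94459) = 0.98519
Series ([0.99302] and [0.98519]): 0.99302 × 0.98519 = 0.978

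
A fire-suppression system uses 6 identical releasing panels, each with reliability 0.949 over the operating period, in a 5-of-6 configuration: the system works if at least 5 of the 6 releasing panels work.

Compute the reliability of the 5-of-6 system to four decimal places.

0.9660

R = Σ_{i=5}^{6} C(6,i) p^i (1−p)^{6−i} with p = 0.949
C(6,5)·0.949^5·0.051^1 = 0.235533
C(6,6)·0.949^6·0.051^0 = 0.730461
Sum = 0.9660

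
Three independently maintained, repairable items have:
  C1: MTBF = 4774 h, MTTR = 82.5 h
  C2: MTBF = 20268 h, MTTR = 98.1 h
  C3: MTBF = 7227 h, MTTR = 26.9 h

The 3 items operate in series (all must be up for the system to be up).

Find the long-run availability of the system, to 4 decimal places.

A(C1) = MTBF/(MTBF+MTTR) = 4774/(4774+82.5) = 0.983012
A(C2) = MTBF/(MTBF+MTTR) = 20268/(20268+98.1) = 0.995183
A(C3) = MTBF/(MTBF+MTTR) = 7227/(7227+26.9) = 0.996292
Series availability: 0.983012 × 0.995183 × 0.996292 = 0.9746

0.9746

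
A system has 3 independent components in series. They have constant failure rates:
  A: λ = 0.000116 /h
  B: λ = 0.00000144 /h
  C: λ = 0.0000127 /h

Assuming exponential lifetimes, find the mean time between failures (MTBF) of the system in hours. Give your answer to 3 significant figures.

Series of exponential components: λ_sys = Σ λ_i
λ_sys = 0.000116 + 0.00000144 + 0.0000127 = 1.3014e-04 /h
MTBF = 1 / λ_sys = 7680 h

7680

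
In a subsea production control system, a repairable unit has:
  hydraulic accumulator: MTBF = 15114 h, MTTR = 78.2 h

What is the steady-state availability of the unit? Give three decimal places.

A(hydraulic accumulator) = MTBF/(MTBF+MTTR) = 15114/(15114+78.2) = 0.995

0.995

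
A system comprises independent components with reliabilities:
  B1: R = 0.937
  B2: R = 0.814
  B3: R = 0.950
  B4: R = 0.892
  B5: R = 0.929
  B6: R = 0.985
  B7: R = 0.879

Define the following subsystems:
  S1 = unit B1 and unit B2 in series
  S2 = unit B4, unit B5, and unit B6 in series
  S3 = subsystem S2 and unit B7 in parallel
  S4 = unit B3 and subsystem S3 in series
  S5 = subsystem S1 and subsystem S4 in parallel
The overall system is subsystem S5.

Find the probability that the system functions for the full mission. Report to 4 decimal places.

0.9831

Series (B1 and B2): 0.937000 × 0.814000 = 0.762718
Series (B4, B5, and B6): 0.892000 × 0.929000 × 0.985000 = 0.816238
Parallel ([0.816238] and B7): 1 − (1 − 0.816238)(1 − 0.879000) = 0.977765
Series (B3 and [0.977765]): 0.950000 × 0.977765 = 0.928877
Parallel ([0.762718] and [0.928877]): 1 − (1 − 0.762718)(1 − 0.928877) = 0.9831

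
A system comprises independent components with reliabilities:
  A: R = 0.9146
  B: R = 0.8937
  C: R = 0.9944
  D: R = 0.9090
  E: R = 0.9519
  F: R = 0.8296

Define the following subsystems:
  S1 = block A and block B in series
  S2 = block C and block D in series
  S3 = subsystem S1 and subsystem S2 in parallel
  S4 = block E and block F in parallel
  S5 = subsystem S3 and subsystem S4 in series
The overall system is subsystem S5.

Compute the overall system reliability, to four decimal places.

0.9744

Series (A and B): 0.914600 × 0.893700 = 0.817378
Series (C and D): 0.994400 × 0.909000 = 0.903910
Parallel ([0.817378] and [0.903910]): 1 − (1 − 0.817378)(1 − 0.903910) = 0.982452
Parallel (E and F): 1 − (1 − 0.951900)(1 − 0.829600) = 0.991804
Series ([0.982452] and [0.991804]): 0.982452 × 0.991804 = 0.9744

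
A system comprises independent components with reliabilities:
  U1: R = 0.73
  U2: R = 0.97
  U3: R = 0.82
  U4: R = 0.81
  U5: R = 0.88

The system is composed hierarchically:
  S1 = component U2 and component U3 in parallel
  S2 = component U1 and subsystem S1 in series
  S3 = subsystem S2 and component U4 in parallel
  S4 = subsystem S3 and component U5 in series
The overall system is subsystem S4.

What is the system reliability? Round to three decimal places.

Parallel (U2 and U3): 1 − (1 − 0.97000)(1 − 0.82000) = 0.99460
Series (U1 and [0.99460]): 0.73000 × 0.99460 = 0.72606
Parallel ([0.72606] and U4): 1 − (1 − 0.72606)(1 − 0.81000) = 0.94795
Series ([0.94795] and U5): 0.94795 × 0.88000 = 0.834

0.834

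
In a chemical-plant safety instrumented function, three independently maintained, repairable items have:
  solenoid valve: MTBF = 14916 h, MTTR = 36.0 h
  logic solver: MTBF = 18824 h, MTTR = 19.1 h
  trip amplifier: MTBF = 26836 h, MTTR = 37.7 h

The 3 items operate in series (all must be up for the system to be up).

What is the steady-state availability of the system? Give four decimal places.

0.9952

A(solenoid valve) = MTBF/(MTBF+MTTR) = 14916/(14916+36.0) = 0.997592
A(logic solver) = MTBF/(MTBF+MTTR) = 18824/(18824+19.1) = 0.998986
A(trip amplifier) = MTBF/(MTBF+MTTR) = 26836/(26836+37.7) = 0.998597
Series availability: 0.997592 × 0.998986 × 0.998597 = 0.9952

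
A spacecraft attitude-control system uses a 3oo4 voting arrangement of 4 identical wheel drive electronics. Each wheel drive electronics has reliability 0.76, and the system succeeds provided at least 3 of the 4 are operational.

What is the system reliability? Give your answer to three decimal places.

0.755

R = Σ_{i=3}^{4} C(4,i) p^i (1−p)^{4−i} with p = 0.76
C(4,3)·0.76^3·0.24^1 = 0.42142
C(4,4)·0.76^4·0.24^0 = 0.33362
Sum = 0.755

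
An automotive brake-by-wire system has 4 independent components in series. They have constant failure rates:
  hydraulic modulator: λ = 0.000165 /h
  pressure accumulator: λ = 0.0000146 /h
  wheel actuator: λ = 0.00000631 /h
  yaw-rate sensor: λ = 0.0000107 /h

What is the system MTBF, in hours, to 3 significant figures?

Series of exponential components: λ_sys = Σ λ_i
λ_sys = 0.000165 + 0.0000146 + 0.00000631 + 0.0000107 = 1.9661e-04 /h
MTBF = 1 / λ_sys = 5090 h

5090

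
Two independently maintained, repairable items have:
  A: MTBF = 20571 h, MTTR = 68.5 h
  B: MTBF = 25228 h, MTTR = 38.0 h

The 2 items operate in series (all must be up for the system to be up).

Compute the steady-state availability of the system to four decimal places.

0.9952

A(A) = MTBF/(MTBF+MTTR) = 20571/(20571+68.5) = 0.996681
A(B) = MTBF/(MTBF+MTTR) = 25228/(25228+38.0) = 0.998496
Series availability: 0.996681 × 0.998496 = 0.9952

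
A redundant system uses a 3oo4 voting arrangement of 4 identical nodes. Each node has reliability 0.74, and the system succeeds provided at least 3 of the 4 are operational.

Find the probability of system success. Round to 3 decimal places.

R = Σ_{i=3}^{4} C(4,i) p^i (1−p)^{4−i} with p = 0.74
C(4,3)·0.74^3·0.26^1 = 0.42143
C(4,4)·0.74^4·0.26^0 = 0.29987
Sum = 0.721

0.721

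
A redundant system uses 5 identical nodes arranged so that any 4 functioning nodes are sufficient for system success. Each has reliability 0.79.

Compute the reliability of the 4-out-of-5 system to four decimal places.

0.7167

R = Σ_{i=4}^{5} C(5,i) p^i (1−p)^{5−i} with p = 0.79
C(5,4)·0.79^4·0.21^1 = 0.408976
C(5,5)·0.79^5·0.21^0 = 0.307706
Sum = 0.7167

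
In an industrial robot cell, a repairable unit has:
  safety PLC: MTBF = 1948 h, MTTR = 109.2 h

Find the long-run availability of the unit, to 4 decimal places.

A(safety PLC) = MTBF/(MTBF+MTTR) = 1948/(1948+109.2) = 0.9469

0.9469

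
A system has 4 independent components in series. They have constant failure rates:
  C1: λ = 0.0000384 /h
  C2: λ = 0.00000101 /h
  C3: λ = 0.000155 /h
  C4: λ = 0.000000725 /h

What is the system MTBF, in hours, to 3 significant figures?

Series of exponential components: λ_sys = Σ λ_i
λ_sys = 0.0000384 + 0.00000101 + 0.000155 + 0.000000725 = 1.9514e-04 /h
MTBF = 1 / λ_sys = 5120 h

5120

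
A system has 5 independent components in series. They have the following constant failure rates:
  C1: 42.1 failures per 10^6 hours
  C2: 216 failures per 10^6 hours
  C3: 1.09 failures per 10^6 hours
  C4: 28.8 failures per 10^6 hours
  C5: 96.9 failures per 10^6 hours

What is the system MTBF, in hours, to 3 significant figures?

2600

Series of exponential components: λ_sys = Σ λ_i
λ_sys = 0.0000421 + 0.000216 + 0.00000109 + 0.0000288 + 0.0000969 = 3.8489e-04 /h
MTBF = 1 / λ_sys = 2600 h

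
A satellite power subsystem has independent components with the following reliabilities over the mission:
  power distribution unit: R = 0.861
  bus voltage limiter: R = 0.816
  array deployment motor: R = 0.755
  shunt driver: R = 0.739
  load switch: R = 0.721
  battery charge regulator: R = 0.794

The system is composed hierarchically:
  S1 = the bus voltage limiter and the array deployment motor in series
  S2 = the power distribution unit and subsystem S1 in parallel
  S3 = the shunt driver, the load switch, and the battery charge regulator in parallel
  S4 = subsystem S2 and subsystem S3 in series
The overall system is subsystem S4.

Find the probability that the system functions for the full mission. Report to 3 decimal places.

0.932

Series (bus voltage limiter and array deployment motor): 0.81600 × 0.75500 = 0.61608
Parallel (power distribution unit and [0.61608]): 1 − (1 − 0.86100)(1 − 0.61608) = 0.94664
Parallel (shunt driver, load switch, and battery charge regulator): 1 − (1 − 0.73900)(1 − 0.72100)(1 − 0.79400) = 0.98500
Series ([0.94664] and [0.98500]): 0.94664 × 0.98500 = 0.932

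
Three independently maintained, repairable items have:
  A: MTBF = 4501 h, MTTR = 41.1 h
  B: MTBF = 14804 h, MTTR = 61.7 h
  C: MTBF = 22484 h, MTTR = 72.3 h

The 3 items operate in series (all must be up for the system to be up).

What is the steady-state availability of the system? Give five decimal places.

A(A) = MTBF/(MTBF+MTTR) = 4501/(4501+41.1) = 0.990951
A(B) = MTBF/(MTBF+MTTR) = 14804/(14804+61.7) = 0.995850
A(C) = MTBF/(MTBF+MTTR) = 22484/(22484+72.3) = 0.996795
Series availability: 0.990951 × 0.995850 × 0.996795 = 0.98368

0.98368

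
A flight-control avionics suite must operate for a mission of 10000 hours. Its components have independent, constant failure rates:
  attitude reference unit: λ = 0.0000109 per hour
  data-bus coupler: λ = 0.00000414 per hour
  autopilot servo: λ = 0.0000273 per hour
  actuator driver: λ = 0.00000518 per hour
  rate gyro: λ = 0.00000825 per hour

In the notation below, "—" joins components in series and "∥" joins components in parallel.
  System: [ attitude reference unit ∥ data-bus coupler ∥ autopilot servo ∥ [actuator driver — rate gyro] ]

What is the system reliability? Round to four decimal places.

0.9999

R(attitude reference unit) = exp(−0.0000109 × 10000) = 0.896730
R(data-bus coupler) = exp(−0.00000414 × 10000) = 0.959445
R(autopilot servo) = exp(−0.0000273 × 10000) = 0.761093
R(actuator driver) = exp(−0.00000518 × 10000) = 0.949519
R(rate gyro) = exp(−0.00000825 × 10000) = 0.920811
Series (actuator driver and rate gyro): 0.949519 × 0.920811 = 0.874328
Parallel (attitude reference unit, data-bus coupler, autopilot servo, and [0.874328]): 1 − (1 − 0.896730)(1 − 0.959445)(1 − 0.761093)(1 − 0.874328) = 0.9999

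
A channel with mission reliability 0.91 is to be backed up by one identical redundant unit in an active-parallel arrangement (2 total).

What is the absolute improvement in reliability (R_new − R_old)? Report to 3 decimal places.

R_before = 0.91
R_after = 1 − (1 − 0.91)^2 = 0.992
ΔR = 0.992 − 0.91 = 0.082

0.082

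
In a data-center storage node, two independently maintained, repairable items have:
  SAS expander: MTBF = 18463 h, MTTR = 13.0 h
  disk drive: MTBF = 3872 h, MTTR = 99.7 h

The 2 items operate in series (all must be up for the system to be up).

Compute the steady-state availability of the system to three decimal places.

A(SAS expander) = MTBF/(MTBF+MTTR) = 18463/(18463+13.0) = 0.999296
A(disk drive) = MTBF/(MTBF+MTTR) = 3872/(3872+99.7) = 0.974897
Series availability: 0.999296 × 0.974897 = 0.974

0.974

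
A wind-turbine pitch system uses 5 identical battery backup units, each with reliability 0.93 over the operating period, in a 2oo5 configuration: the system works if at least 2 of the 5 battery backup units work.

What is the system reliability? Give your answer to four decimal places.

0.9999

R = Σ_{i=2}^{5} C(5,i) p^i (1−p)^{5−i} with p = 0.93
C(5,2)·0.93^2·0.07^3 = 0.002967
C(5,3)·0.93^3·0.07^2 = 0.039413
C(5,4)·0.93^4·0.07^1 = 0.261818
C(5,5)·0.93^5·0.07^0 = 0.695688
Sum = 0.9999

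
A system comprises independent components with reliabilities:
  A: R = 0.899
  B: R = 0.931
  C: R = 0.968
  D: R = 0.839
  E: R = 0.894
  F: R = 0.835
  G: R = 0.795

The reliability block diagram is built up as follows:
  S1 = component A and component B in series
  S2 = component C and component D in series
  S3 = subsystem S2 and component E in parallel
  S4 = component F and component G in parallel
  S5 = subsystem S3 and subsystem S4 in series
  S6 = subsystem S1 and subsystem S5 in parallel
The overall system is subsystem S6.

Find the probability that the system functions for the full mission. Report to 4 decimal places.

Series (A and B): 0.899000 × 0.931000 = 0.836969
Series (C and D): 0.968000 × 0.839000 = 0.812152
Parallel ([0.812152] and E): 1 − (1 − 0.812152)(1 − 0.894000) = 0.980088
Parallel (F and G): 1 − (1 − 0.835000)(1 − 0.795000) = 0.966175
Series ([0.980088] and [0.966175]): 0.980088 × 0.966175 = 0.946937
Parallel ([0.836969] and [0.946937]): 1 − (1 − 0.836969)(1 − 0.946937) = 0.9913

0.9913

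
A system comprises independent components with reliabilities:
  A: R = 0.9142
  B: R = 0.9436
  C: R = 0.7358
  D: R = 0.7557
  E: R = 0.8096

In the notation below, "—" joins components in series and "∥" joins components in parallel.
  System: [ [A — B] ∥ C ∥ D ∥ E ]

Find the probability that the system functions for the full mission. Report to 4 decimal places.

0.9983

Series (A and B): 0.914200 × 0.943600 = 0.862639
Parallel ([0.862639], C, D, and E): 1 − (1 − 0.862639)(1 − 0.735800)(1 − 0.755700)(1 − 0.809600) = 0.9983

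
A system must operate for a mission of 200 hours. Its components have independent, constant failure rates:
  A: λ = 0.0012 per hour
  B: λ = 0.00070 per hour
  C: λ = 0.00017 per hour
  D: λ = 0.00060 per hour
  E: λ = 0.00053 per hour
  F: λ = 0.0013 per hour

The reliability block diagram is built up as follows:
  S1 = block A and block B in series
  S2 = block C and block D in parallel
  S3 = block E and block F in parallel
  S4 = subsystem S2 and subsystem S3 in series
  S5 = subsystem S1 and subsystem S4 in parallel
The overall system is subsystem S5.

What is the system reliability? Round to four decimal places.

R(A) = exp(−0.0012 × 200) = 0.786628
R(B) = exp(−0.00070 × 200) = 0.869358
R(C) = exp(−0.00017 × 200) = 0.966572
R(D) = exp(−0.00060 × 200) = 0.886920
R(E) = exp(−0.00053 × 200) = 0.899425
R(F) = exp(−0.0013 × 200) = 0.771052
Series (A and B): 0.786628 × 0.869358 = 0.683861
Parallel (C and D): 1 − (1 − 0.966572)(1 − 0.886920) = 0.996220
Parallel (E and F): 1 − (1 − 0.899425)(1 − 0.771052) = 0.976974
Series ([0.996220] and [0.976974]): 0.996220 × 0.976974 = 0.973281
Parallel ([0.683861] and [0.973281]): 1 − (1 − 0.683861)(1 − 0.973281) = 0.9916

0.9916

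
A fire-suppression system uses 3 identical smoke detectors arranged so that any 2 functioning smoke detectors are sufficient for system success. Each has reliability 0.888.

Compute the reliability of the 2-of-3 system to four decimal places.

R = Σ_{i=2}^{3} C(3,i) p^i (1−p)^{3−i} with p = 0.888
C(3,2)·0.888^2·0.112^1 = 0.264951
C(3,3)·0.888^3·0.112^0 = 0.700227
Sum = 0.9652

0.9652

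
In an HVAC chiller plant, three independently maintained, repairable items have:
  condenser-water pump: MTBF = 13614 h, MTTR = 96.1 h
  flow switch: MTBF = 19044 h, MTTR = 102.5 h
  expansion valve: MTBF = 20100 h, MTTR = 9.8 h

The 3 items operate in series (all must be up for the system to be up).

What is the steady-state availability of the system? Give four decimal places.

A(condenser-water pump) = MTBF/(MTBF+MTTR) = 13614/(13614+96.1) = 0.992991
A(flow switch) = MTBF/(MTBF+MTTR) = 19044/(19044+102.5) = 0.994647
A(expansion valve) = MTBF/(MTBF+MTTR) = 20100/(20100+9.8) = 0.999513
Series availability: 0.992991 × 0.994647 × 0.999513 = 0.9872

0.9872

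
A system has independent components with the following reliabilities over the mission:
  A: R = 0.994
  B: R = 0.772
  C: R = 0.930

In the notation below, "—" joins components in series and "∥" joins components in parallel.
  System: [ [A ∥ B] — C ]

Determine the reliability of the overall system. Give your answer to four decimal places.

Parallel (A and B): 1 − (1 − 0.994000)(1 − 0.772000) = 0.998632
Series ([0.998632] and C): 0.998632 × 0.930000 = 0.9287

0.9287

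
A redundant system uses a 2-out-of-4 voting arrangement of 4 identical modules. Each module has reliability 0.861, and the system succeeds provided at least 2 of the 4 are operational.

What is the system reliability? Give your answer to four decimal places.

0.9904

R = Σ_{i=2}^{4} C(4,i) p^i (1−p)^{4−i} with p = 0.861
C(4,2)·0.861^2·0.139^2 = 0.085938
C(4,3)·0.861^3·0.139^1 = 0.354882
C(4,4)·0.861^4·0.139^0 = 0.549557
Sum = 0.9904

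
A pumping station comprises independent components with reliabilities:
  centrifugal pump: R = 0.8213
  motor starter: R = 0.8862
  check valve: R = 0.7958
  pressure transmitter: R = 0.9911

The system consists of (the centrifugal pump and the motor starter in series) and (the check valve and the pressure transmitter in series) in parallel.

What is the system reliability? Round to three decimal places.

0.942

Series (centrifugal pump and motor starter): 0.82130 × 0.88620 = 0.72784
Series (check valve and pressure transmitter): 0.79580 × 0.99110 = 0.78872
Parallel ([0.72784] and [0.78872]): 1 − (1 − 0.72784)(1 − 0.78872) = 0.942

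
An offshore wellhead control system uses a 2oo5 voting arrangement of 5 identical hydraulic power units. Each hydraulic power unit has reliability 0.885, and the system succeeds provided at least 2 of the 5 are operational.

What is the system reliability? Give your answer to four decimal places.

R = Σ_{i=2}^{5} C(5,i) p^i (1−p)^{5−i} with p = 0.885
C(5,2)·0.885^2·0.115^3 = 0.011912
C(5,3)·0.885^3·0.115^2 = 0.091670
C(5,4)·0.885^4·0.115^1 = 0.352729
C(5,5)·0.885^5·0.115^0 = 0.542896
Sum = 0.9992

0.9992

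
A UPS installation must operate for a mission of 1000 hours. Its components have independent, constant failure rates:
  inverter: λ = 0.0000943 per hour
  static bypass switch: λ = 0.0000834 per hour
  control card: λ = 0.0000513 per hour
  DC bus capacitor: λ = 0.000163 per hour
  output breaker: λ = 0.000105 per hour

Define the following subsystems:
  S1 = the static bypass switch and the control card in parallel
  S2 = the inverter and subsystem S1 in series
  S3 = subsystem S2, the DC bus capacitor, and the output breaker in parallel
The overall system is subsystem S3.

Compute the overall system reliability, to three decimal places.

0.999

R(inverter) = exp(−0.0000943 × 1000) = 0.91001
R(static bypass switch) = exp(−0.0000834 × 1000) = 0.91998
R(control card) = exp(−0.0000513 × 1000) = 0.94999
R(DC bus capacitor) = exp(−0.000163 × 1000) = 0.84959
R(output breaker) = exp(−0.000105 × 1000) = 0.90032
Parallel (static bypass switch and control card): 1 − (1 − 0.91998)(1 − 0.94999) = 0.99600
Series (inverter and [0.99600]): 0.91001 × 0.99600 = 0.90637
Parallel ([0.90637], DC bus capacitor, and output breaker): 1 − (1 − 0.90637)(1 − 0.84959)(1 − 0.90032) = 0.999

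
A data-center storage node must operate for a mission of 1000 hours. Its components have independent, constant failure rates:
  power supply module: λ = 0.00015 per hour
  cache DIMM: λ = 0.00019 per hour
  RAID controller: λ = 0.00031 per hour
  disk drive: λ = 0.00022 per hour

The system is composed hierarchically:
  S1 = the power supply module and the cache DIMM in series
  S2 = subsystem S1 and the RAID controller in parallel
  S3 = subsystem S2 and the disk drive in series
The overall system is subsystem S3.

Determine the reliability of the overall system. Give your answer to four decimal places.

R(power supply module) = exp(−0.00015 × 1000) = 0.860708
R(cache DIMM) = exp(−0.00019 × 1000) = 0.826959
R(RAID controller) = exp(−0.00031 × 1000) = 0.733447
R(disk drive) = exp(−0.00022 × 1000) = 0.802519
Series (power supply module and cache DIMM): 0.860708 × 0.826959 = 0.711770
Parallel ([0.711770] and RAID controller): 1 − (1 − 0.711770)(1 − 0.733447) = 0.923171
Series ([0.923171] and disk drive): 0.923171 × 0.802519 = 0.7409

0.7409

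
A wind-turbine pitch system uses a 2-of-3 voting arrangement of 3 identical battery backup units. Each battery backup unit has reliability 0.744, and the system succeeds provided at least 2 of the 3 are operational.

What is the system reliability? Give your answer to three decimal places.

R = Σ_{i=2}^{3} C(3,i) p^i (1−p)^{3−i} with p = 0.744
C(3,2)·0.744^2·0.256^1 = 0.42512
C(3,3)·0.744^3·0.256^0 = 0.41183
Sum = 0.837

0.837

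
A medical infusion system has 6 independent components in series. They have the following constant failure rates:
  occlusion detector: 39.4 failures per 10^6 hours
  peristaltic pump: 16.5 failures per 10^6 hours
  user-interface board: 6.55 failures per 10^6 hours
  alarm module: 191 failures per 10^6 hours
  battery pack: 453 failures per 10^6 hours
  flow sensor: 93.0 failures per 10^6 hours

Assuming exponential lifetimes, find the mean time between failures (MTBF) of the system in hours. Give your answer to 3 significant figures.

Series of exponential components: λ_sys = Σ λ_i
λ_sys = 0.0000394 + 0.0000165 + 0.00000655 + 0.000191 + 0.000453 + 0.0000930 = 7.9945e-04 /h
MTBF = 1 / λ_sys = 1250 h

1250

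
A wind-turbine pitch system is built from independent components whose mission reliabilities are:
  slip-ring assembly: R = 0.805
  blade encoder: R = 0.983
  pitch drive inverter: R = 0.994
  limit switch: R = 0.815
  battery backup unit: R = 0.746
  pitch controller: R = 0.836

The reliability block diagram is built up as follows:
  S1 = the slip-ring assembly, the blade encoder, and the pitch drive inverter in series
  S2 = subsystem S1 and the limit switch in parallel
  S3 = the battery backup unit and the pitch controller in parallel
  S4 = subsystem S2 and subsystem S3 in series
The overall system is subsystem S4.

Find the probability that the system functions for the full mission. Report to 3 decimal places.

0.921

Series (slip-ring assembly, blade encoder, and pitch drive inverter): 0.80500 × 0.98300 × 0.99400 = 0.78657
Parallel ([0.78657] and limit switch): 1 − (1 − 0.78657)(1 − 0.81500) = 0.96052
Parallel (battery backup unit and pitch controller): 1 − (1 − 0.74600)(1 − 0.83600) = 0.95834
Series ([0.96052] and [0.95834]): 0.96052 × 0.95834 = 0.921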